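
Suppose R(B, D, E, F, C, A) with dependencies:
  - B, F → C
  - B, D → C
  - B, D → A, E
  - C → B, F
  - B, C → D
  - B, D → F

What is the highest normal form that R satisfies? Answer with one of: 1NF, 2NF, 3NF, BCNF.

BCNF

Candidate keys: {B, D}, {B, F}, {C}. Prime attributes: {B, C, D, F}.
The left-hand side of every FD is a superkey, so BCNF is satisfied.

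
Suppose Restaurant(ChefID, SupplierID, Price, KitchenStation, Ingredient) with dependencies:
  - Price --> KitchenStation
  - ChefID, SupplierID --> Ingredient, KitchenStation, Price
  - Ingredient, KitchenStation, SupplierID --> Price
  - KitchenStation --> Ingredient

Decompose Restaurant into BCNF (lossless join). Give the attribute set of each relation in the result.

Candidate key of the original relation: {ChefID, SupplierID}.
In {ChefID, Ingredient, KitchenStation, Price, SupplierID}, {Price} is not a superkey ({Price}⁺ restricted to this set is {Ingredient, KitchenStation, Price}), so split on Price --> Ingredient, KitchenStation into {Ingredient, KitchenStation, Price} and {ChefID, Price, SupplierID}.
In {Ingredient, KitchenStation, Price}, {KitchenStation} is not a superkey ({KitchenStation}⁺ restricted to this set is {Ingredient, KitchenStation}), so split on KitchenStation --> Ingredient into {Ingredient, KitchenStation} and {KitchenStation, Price}.
{Ingredient, KitchenStation}: every determinant is a superkey — BCNF.
{KitchenStation, Price}: every determinant is a superkey — BCNF.
{ChefID, Price, SupplierID}: every determinant is a superkey — BCNF.

{ChefID, Price, SupplierID}; {Ingredient, KitchenStation}; {KitchenStation, Price}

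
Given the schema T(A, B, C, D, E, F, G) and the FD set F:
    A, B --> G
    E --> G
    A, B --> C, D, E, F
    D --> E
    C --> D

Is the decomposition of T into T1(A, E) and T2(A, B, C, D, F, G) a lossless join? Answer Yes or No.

The shared attributes are {A} and {A}⁺ = {A}.
Neither T1 nor T2 is contained in that closure, so the decomposition is lossy.

No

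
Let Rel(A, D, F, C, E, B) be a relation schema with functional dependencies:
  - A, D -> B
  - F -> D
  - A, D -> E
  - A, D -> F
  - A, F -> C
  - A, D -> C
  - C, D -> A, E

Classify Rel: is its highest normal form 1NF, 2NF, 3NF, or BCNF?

3NF

Candidate keys: {A, D}, {A, F}, {C, D}, {C, F}. Prime attributes: {A, C, D, F}.
For F -> D we have {F}⁺ = {D, F}; {F} is not a superkey, so BCNF fails.
Since {D} ⊆ prime attributes and every other non-superkey FD also has a prime right side, the schema is in 3NF.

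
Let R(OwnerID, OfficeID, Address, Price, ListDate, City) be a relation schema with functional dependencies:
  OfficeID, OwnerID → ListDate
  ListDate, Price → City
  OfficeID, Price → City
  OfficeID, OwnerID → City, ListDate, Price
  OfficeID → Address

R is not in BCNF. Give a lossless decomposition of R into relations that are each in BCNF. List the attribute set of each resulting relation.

Candidate key of the original relation: {OfficeID, OwnerID}.
{Address, City, ListDate, OfficeID, OwnerID, Price}: {ListDate, Price} determines {City, ListDate, Price} here but is not a superkey — split on ListDate, Price → City, giving {City, ListDate, Price} and {Address, ListDate, OfficeID, OwnerID, Price}.
{City, ListDate, Price} is in BCNF.
{Address, ListDate, OfficeID, OwnerID, Price}: {OfficeID, Price} determines {Address, OfficeID, Price} here but is not a superkey — split on OfficeID, Price → Address, giving {Address, OfficeID, Price} and {ListDate, OfficeID, OwnerID, Price}.
{Address, OfficeID, Price}: {OfficeID} determines {Address, OfficeID} here but is not a superkey — split on OfficeID → Address, giving {Address, OfficeID} and {OfficeID, Price}.
{Address, OfficeID} is in BCNF.
{OfficeID, Price} is in BCNF.
{ListDate, OfficeID, OwnerID, Price} is in BCNF.

{Address, OfficeID}; {City, ListDate, Price}; {ListDate, OfficeID, OwnerID, Price}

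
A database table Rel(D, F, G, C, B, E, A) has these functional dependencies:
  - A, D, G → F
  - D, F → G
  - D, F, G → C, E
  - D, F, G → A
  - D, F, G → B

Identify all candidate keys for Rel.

{A, D, G}, {D, F}

No FD produces {D}, so it must be in every candidate key.
{D, F}⁺ = {A, B, C, D, E, F, G} — all of the relation — so {D, F} is a candidate key.
{A, D, G}⁺ = {A, B, C, D, E, F, G} — all of the relation — so {A, D, G} is a candidate key.
No proper subset of any of these is a key, and no other minimal superkey exists.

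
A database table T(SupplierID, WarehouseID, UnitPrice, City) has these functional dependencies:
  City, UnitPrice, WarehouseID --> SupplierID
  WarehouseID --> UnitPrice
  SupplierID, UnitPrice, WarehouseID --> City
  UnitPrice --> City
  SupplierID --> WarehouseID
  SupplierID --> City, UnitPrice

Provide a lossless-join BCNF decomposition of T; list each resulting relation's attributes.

{City, UnitPrice}; {SupplierID, UnitPrice, WarehouseID}

Candidate keys of the original relation: {SupplierID}, {WarehouseID}.
In {City, SupplierID, UnitPrice, WarehouseID}, {UnitPrice} is not a superkey ({UnitPrice}⁺ restricted to this set is {City, UnitPrice}), so split on UnitPrice --> City into {City, UnitPrice} and {SupplierID, UnitPrice, WarehouseID}.
{City, UnitPrice}: every determinant is a superkey — BCNF.
{SupplierID, UnitPrice, WarehouseID}: every determinant is a superkey — BCNF.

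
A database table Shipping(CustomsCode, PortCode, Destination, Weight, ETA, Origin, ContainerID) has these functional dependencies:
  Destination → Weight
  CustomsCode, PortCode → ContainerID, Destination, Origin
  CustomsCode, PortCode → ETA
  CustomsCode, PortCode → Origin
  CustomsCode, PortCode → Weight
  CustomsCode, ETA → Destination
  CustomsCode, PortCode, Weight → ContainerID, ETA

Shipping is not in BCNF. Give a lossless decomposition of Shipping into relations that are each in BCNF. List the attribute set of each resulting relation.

{ContainerID, CustomsCode, ETA, Origin, PortCode}; {CustomsCode, Destination, ETA}; {Destination, Weight}

Candidate key of the original relation: {CustomsCode, PortCode}.
{ContainerID, CustomsCode, Destination, ETA, Origin, PortCode, Weight}: {Destination} determines {Destination, Weight} here but is not a superkey — split on Destination → Weight, giving {Destination, Weight} and {ContainerID, CustomsCode, Destination, ETA, Origin, PortCode}.
{Destination, Weight} has no BCNF violation.
{ContainerID, CustomsCode, Destination, ETA, Origin, PortCode}: {CustomsCode, ETA} determines {CustomsCode, Destination, ETA} here but is not a superkey — split on CustomsCode, ETA → Destination, giving {CustomsCode, Destination, ETA} and {ContainerID, CustomsCode, ETA, Origin, PortCode}.
{CustomsCode, Destination, ETA} has no BCNF violation.
{ContainerID, CustomsCode, ETA, Origin, PortCode} has no BCNF violation.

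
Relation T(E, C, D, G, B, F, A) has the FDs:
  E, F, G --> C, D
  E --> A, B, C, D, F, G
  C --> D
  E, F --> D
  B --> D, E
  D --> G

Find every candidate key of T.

{B}, {E}

Closure of {B} is {A, B, C, D, E, F, G}, the whole schema; {B} is a candidate key.
Closure of {E} is {A, B, C, D, E, F, G}, the whole schema; {E} is a candidate key.
No proper subset of any of these is a key, and no other minimal superkey exists.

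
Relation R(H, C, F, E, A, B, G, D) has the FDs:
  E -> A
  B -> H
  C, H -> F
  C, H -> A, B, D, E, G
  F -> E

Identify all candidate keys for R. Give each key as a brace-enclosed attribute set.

{C} never appears on the right of any FD, so every key must include it.
Closure of {B, C} is {A, B, C, D, E, F, G, H}, the whole schema; {B, C} is a candidate key.
Closure of {C, H} is {A, B, C, D, E, F, G, H}, the whole schema; {C, H} is a candidate key.
No proper subset of any of these is a key, and no other minimal superkey exists.

{B, C}, {C, H}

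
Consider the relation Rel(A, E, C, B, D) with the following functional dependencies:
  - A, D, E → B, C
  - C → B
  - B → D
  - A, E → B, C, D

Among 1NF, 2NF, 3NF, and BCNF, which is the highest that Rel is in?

Candidate key: {A, E}. Prime attributes: {A, E}.
C → B breaks BCNF: {C}⁺ = {B, C, D}, so {C} is not a superkey.
C → B determines the non-prime attribute {B} from a non-superkey — 3NF is violated.
No proper subset of a key has a non-prime attribute in its closure, so there is no partial dependency; 2NF holds.

2NF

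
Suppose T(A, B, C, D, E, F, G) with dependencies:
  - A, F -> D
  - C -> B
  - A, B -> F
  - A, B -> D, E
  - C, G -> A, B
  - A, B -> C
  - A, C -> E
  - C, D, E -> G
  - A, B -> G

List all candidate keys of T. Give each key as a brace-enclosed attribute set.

{A, B}⁺ = {A, B, C, D, E, F, G}, which is every attribute, so {A, B} is a candidate key.
{A, C}⁺ = {A, B, C, D, E, F, G}, which is every attribute, so {A, C} is a candidate key.
{C, G}⁺ = {A, B, C, D, E, F, G}, which is every attribute, so {C, G} is a candidate key.
{C, D, E}⁺ = {A, B, C, D, E, F, G}, which is every attribute, so {C, D, E} is a candidate key.
Any other superkey properly contains one of these, so there are no further candidate keys.

{A, B}, {A, C}, {C, D, E}, {C, G}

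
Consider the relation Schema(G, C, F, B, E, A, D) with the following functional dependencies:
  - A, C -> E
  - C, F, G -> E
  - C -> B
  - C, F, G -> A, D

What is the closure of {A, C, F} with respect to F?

{A, B, C, E, F}

Start with {A, C, F}.
A, C -> E applies; add {E} → now {A, C, E, F}.
C -> B applies; add {B} → now {A, B, C, E, F}.
No further FD applies.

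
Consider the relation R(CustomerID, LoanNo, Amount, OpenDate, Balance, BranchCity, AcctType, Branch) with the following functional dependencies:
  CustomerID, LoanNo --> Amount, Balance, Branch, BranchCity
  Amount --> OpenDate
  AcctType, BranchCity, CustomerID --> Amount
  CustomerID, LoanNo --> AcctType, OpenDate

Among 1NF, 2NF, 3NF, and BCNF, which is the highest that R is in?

Candidate key: {CustomerID, LoanNo}. Prime attributes: {CustomerID, LoanNo}.
Amount --> OpenDate: {Amount}⁺ = {Amount, OpenDate}, which is not all of the attributes, so the left side is not a superkey — BCNF is violated.
Amount --> OpenDate has non-prime {OpenDate} on the right and a non-superkey on the left, so 3NF fails.
Checking every proper subset of each key, none determines a non-prime attribute — 2NF is satisfied.

2NF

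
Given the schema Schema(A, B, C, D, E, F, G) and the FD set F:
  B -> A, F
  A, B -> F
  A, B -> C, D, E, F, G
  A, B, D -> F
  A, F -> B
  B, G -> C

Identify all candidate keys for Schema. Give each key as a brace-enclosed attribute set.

{A, F}, {B}

Closure of {B} is {A, B, C, D, E, F, G}, the whole schema; {B} is a candidate key.
Closure of {A, F} is {A, B, C, D, E, F, G}, the whole schema; {A, F} is a candidate key.
These are minimal and exhaustive — every other superkey contains one of them.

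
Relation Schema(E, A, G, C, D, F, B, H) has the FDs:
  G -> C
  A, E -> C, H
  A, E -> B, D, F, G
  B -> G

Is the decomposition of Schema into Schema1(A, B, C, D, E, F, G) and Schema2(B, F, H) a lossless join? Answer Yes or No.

No

Common attributes: {B, F}; their closure is {B, C, F, G}.
Neither Schema1 nor Schema2 is contained in that closure, so the decomposition is lossy.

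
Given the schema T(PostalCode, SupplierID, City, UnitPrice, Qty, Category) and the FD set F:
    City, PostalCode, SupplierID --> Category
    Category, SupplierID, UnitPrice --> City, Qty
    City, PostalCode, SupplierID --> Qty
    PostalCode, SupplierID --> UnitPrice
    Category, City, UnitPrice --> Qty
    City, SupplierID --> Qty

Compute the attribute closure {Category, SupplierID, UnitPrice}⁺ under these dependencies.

{Category, City, Qty, SupplierID, UnitPrice}

Start with {Category, SupplierID, UnitPrice}.
Category, SupplierID, UnitPrice --> City, Qty applies; add {City, Qty} → now {Category, City, Qty, SupplierID, UnitPrice}.
No further FD applies.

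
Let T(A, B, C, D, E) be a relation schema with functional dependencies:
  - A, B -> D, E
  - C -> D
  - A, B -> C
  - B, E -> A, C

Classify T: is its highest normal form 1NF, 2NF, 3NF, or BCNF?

2NF

Candidate keys: {A, B}, {B, E}. Prime attributes: {A, B, E}.
C -> D breaks BCNF: {C}⁺ = {C, D}, so {C} is not a superkey.
Because {D} is non-prime and the left side of C -> D is not a superkey, the relation is not in 3NF.
No non-prime attribute depends on a proper subset of any candidate key, so 2NF holds.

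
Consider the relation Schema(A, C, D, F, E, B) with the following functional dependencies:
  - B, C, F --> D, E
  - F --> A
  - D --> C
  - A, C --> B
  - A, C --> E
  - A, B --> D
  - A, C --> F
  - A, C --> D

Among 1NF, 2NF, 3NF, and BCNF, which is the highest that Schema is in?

Candidate keys: {A, B}, {A, C}, {A, D}, {B, F}, {C, F}, {D, F}. Prime attributes: {A, B, C, D, F}.
F --> A: {F}⁺ = {A, F}, which is not all of the attributes, so the left side is not a superkey — BCNF is violated.
But every attribute on its right side ({A}) is prime, and the same holds for every other non-superkey FD, so 3NF still holds.

3NF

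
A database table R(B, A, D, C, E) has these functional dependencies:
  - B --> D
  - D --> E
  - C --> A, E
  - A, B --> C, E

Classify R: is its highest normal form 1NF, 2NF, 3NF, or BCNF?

Candidate keys: {A, B}, {B, C}. Prime attributes: {A, B, C}.
B --> D breaks BCNF: {B}⁺ = {B, D, E}, so {B} is not a superkey.
B --> D determines the non-prime attribute {D} from a non-superkey — 3NF is violated.
The proper key subset {B} of {A, B} determines non-prime {D, E}, so the relation is not even in 2NF.

1NF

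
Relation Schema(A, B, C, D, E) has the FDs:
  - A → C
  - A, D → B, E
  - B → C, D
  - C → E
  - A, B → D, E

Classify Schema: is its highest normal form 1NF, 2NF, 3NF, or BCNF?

Candidate keys: {A, B}, {A, D}. Prime attributes: {A, B, D}.
A → C: {A}⁺ = {A, C, E}, which is not all of the attributes, so the left side is not a superkey — BCNF is violated.
Because {C} is non-prime and the left side of A → C is not a superkey, the relation is not in 3NF.
The proper key subset {A} of {A, B} determines non-prime {C, E}, so the relation is not even in 2NF.

1NF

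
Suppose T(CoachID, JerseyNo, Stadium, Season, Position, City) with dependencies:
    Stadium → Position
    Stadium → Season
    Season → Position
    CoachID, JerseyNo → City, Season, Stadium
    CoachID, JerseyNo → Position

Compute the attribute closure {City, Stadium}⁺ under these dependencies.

Start with {City, Stadium}.
Stadium → Position applies; add {Position} → now {City, Position, Stadium}.
Stadium → Season applies; add {Season} → now {City, Position, Season, Stadium}.
No further FD applies.

{City, Position, Season, Stadium}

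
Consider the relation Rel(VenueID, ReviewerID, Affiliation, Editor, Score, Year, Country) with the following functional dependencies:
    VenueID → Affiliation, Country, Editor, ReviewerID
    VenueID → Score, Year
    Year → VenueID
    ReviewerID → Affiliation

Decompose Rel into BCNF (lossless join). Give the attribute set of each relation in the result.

{Affiliation, ReviewerID}; {Country, Editor, ReviewerID, Score, VenueID, Year}

Candidate keys of the original relation: {VenueID}, {Year}.
In {Affiliation, Country, Editor, ReviewerID, Score, VenueID, Year}, {ReviewerID} is not a superkey ({ReviewerID}⁺ restricted to this set is {Affiliation, ReviewerID}), so split on ReviewerID → Affiliation into {Affiliation, ReviewerID} and {Country, Editor, ReviewerID, Score, VenueID, Year}.
{Affiliation, ReviewerID} is in BCNF.
{Country, Editor, ReviewerID, Score, VenueID, Year} is in BCNF.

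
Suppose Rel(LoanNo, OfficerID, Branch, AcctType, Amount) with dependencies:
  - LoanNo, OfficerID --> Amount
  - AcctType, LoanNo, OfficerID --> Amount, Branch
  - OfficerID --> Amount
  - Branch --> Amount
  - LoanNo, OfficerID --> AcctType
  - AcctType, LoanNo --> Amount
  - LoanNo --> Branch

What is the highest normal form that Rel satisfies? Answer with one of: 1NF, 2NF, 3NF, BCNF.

Candidate key: {LoanNo, OfficerID}. Prime attributes: {LoanNo, OfficerID}.
OfficerID --> Amount: {OfficerID}⁺ = {Amount, OfficerID}, which is not all of the attributes, so the left side is not a superkey — BCNF is violated.
OfficerID --> Amount determines the non-prime attribute {Amount} from a non-superkey — 3NF is violated.
Since {LoanNo} ⊂ {LoanNo, OfficerID} and {LoanNo}⁺ ⊇ {Amount, Branch} with {Amount, Branch} non-prime, there is a partial dependency; 2NF fails.

1NF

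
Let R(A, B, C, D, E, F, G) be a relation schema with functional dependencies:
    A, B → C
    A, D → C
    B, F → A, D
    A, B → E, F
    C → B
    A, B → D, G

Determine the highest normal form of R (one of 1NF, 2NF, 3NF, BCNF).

Candidate keys: {A, B}, {A, C}, {A, D}, {B, F}, {C, F}. Prime attributes: {A, B, C, D, F}.
C → B: {C}⁺ = {B, C}, which is not all of the attributes, so the left side is not a superkey — BCNF is violated.
Since {B} ⊆ prime attributes and every other non-superkey FD also has a prime right side, the schema is in 3NF.

3NF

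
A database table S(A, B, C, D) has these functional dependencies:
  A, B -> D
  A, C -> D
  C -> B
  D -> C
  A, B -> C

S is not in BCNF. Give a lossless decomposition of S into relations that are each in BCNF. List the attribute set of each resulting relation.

{A, D}; {B, C}; {C, D}

Candidate keys of the original relation: {A, B}, {A, C}, {A, D}.
Within {A, B, C, D}: {C}⁺ ∩ {A, B, C, D} = {B, C}, not the whole set, so C -> B violates BCNF; decompose into {B, C} and {A, C, D}.
{B, C}: every determinant is a superkey — BCNF.
Within {A, C, D}: {D}⁺ ∩ {A, C, D} = {C, D}, not the whole set, so D -> C violates BCNF; decompose into {C, D} and {A, D}.
{C, D}: every determinant is a superkey — BCNF.
{A, D}: every determinant is a superkey — BCNF.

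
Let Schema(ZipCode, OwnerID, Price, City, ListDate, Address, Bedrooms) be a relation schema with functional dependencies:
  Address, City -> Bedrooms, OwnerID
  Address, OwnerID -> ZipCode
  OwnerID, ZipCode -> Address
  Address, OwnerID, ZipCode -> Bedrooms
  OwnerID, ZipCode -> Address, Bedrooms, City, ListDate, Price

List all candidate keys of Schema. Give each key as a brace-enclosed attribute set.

{Address, City}, {Address, OwnerID}, {OwnerID, ZipCode}

{Address, City}⁺ = {Address, Bedrooms, City, ListDate, OwnerID, Price, ZipCode} — all of the relation — so {Address, City} is a candidate key.
{Address, OwnerID}⁺ = {Address, Bedrooms, City, ListDate, OwnerID, Price, ZipCode} — all of the relation — so {Address, OwnerID} is a candidate key.
{OwnerID, ZipCode}⁺ = {Address, Bedrooms, City, ListDate, OwnerID, Price, ZipCode} — all of the relation — so {OwnerID, ZipCode} is a candidate key.
These are minimal and exhaustive — every other superkey contains one of them.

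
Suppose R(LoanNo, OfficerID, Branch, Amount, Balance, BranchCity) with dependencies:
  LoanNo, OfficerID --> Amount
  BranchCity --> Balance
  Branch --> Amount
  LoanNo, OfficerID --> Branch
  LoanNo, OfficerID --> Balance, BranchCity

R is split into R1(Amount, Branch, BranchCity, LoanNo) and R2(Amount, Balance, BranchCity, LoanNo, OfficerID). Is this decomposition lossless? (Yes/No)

No

Common attributes: {Amount, BranchCity, LoanNo}; their closure is {Amount, Balance, BranchCity, LoanNo}.
The closure covers neither R1 nor R2 entirely; the join is not lossless.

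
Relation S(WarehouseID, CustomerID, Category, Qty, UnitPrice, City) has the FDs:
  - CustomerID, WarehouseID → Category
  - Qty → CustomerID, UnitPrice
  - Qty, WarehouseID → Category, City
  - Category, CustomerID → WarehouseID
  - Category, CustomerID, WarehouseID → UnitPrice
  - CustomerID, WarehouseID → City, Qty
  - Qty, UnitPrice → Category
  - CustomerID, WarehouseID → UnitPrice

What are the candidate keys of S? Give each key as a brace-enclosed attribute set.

{Qty}⁺ = {Category, City, CustomerID, Qty, UnitPrice, WarehouseID}, which is every attribute, so {Qty} is a candidate key.
{Category, CustomerID}⁺ = {Category, City, CustomerID, Qty, UnitPrice, WarehouseID}, which is every attribute, so {Category, CustomerID} is a candidate key.
{CustomerID, WarehouseID}⁺ = {Category, City, CustomerID, Qty, UnitPrice, WarehouseID}, which is every attribute, so {CustomerID, WarehouseID} is a candidate key.
No proper subset of any of these is a key, and no other minimal superkey exists.

{Category, CustomerID}, {CustomerID, WarehouseID}, {Qty}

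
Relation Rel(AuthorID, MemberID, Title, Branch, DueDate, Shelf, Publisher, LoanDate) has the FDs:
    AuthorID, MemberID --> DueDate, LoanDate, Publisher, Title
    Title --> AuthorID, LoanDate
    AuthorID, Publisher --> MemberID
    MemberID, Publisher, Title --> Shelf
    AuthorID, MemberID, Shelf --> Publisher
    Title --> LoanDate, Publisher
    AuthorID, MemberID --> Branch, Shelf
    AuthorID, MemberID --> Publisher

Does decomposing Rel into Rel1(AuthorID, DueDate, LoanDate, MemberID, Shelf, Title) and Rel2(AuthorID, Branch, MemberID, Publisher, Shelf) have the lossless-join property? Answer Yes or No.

Rel1 ∩ Rel2 = {AuthorID, MemberID, Shelf}; its closure under F is {AuthorID, Branch, DueDate, LoanDate, MemberID, Publisher, Shelf, Title}.
Since Rel1 ⊆ {AuthorID, Branch, DueDate, LoanDate, MemberID, Publisher, Shelf, Title}, the intersection is a superkey of Rel1; the decomposition is lossless.

Yes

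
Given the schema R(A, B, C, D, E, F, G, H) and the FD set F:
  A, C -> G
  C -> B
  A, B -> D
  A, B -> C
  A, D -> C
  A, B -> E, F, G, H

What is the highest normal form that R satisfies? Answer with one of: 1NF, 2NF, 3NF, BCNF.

3NF

Candidate keys: {A, B}, {A, C}, {A, D}. Prime attributes: {A, B, C, D}.
For C -> B we have {C}⁺ = {B, C}; {C} is not a superkey, so BCNF fails.
Its right-hand attributes {B} are all prime, as are those of every other non-superkey FD — the relation is in 3NF.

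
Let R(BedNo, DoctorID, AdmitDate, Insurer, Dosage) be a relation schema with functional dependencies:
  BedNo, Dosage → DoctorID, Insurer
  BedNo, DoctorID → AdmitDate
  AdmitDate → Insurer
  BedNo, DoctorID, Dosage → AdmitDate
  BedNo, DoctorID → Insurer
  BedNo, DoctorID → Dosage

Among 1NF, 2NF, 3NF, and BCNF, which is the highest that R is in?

Candidate keys: {BedNo, DoctorID}, {BedNo, Dosage}. Prime attributes: {BedNo, DoctorID, Dosage}.
AdmitDate → Insurer: {AdmitDate}⁺ = {AdmitDate, Insurer}, which is not all of the attributes, so the left side is not a superkey — BCNF is violated.
AdmitDate → Insurer has non-prime {Insurer} on the right and a non-superkey on the left, so 3NF fails.
Checking every proper subset of each key, none determines a non-prime attribute — 2NF is satisfied.

2NF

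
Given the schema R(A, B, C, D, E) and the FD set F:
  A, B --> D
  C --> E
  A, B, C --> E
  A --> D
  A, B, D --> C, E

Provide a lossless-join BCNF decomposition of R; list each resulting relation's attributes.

{A, B, C}; {A, D}; {C, E}

Candidate key of the original relation: {A, B}.
In {A, B, C, D, E}, {C} is not a superkey ({C}⁺ restricted to this set is {C, E}), so split on C --> E into {C, E} and {A, B, C, D}.
{C, E}: every determinant is a superkey — BCNF.
In {A, B, C, D}, {A} is not a superkey ({A}⁺ restricted to this set is {A, D}), so split on A --> D into {A, D} and {A, B, C}.
{A, D}: every determinant is a superkey — BCNF.
{A, B, C}: every determinant is a superkey — BCNF.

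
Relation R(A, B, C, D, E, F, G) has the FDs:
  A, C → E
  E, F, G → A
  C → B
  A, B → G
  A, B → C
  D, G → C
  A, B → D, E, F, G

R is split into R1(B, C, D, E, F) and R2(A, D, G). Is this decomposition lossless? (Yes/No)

Common attributes: {D}; their closure is {D}.
R1 ⊄ {D} and R2 ⊄ {D}, so the split is lossy.

No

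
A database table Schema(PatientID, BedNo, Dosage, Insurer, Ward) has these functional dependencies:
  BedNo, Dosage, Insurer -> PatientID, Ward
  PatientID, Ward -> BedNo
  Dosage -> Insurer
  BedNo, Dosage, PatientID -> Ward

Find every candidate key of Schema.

{Dosage} never appears on the right of any FD, so every key must include it.
{BedNo, Dosage}⁺ = {BedNo, Dosage, Insurer, PatientID, Ward}, which is every attribute, so {BedNo, Dosage} is a candidate key.
{Dosage, PatientID, Ward}⁺ = {BedNo, Dosage, Insurer, PatientID, Ward}, which is every attribute, so {Dosage, PatientID, Ward} is a candidate key.
Any other superkey properly contains one of these, so there are no further candidate keys.

{BedNo, Dosage}, {Dosage, PatientID, Ward}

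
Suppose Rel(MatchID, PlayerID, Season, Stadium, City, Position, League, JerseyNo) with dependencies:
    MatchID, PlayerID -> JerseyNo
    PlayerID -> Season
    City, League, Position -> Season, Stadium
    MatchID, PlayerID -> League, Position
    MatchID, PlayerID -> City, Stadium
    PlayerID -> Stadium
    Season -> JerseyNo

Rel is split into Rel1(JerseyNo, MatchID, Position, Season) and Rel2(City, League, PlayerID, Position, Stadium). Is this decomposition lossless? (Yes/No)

No

Rel1 ∩ Rel2 = {Position}; its closure under F is {Position}.
The closure covers neither Rel1 nor Rel2 entirely; the join is not lossless.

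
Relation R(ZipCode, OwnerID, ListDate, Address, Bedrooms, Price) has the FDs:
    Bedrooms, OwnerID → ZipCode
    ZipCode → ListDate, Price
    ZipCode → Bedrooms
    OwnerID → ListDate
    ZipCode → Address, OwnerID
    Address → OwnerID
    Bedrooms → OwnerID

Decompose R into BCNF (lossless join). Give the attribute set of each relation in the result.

{Address, Bedrooms, Price, ZipCode}; {Address, OwnerID}; {ListDate, OwnerID}

Candidate keys of the original relation: {Bedrooms}, {ZipCode}.
Within {Address, Bedrooms, ListDate, OwnerID, Price, ZipCode}: {OwnerID}⁺ ∩ {Address, Bedrooms, ListDate, OwnerID, Price, ZipCode} = {ListDate, OwnerID}, not the whole set, so OwnerID → ListDate violates BCNF; decompose into {ListDate, OwnerID} and {Address, Bedrooms, OwnerID, Price, ZipCode}.
{ListDate, OwnerID}: every determinant is a superkey — BCNF.
Within {Address, Bedrooms, OwnerID, Price, ZipCode}: {Address}⁺ ∩ {Address, Bedrooms, OwnerID, Price, ZipCode} = {Address, OwnerID}, not the whole set, so Address → OwnerID violates BCNF; decompose into {Address, OwnerID} and {Address, Bedrooms, Price, ZipCode}.
{Address, OwnerID}: every determinant is a superkey — BCNF.
{Address, Bedrooms, Price, ZipCode}: every determinant is a superkey — BCNF.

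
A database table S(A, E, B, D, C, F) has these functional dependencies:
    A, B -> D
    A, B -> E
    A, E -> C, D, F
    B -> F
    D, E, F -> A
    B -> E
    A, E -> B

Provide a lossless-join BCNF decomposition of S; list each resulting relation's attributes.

{A, B, C, D}; {B, E, F}

Candidate keys of the original relation: {A, B}, {A, E}, {B, D}, {D, E, F}.
{A, B, C, D, E, F}: {B} determines {B, E, F} here but is not a superkey — split on B -> E, F, giving {B, E, F} and {A, B, C, D}.
{B, E, F} is in BCNF.
{A, B, C, D} is in BCNF.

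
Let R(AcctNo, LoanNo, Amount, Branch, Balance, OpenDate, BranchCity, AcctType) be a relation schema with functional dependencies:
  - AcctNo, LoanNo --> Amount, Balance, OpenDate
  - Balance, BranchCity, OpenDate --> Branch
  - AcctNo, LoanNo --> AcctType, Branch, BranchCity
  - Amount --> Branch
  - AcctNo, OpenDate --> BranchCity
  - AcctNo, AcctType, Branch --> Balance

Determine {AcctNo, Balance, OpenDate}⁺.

Start with {AcctNo, Balance, OpenDate}.
AcctNo, OpenDate --> BranchCity applies; add {BranchCity} → now {AcctNo, Balance, BranchCity, OpenDate}.
Balance, BranchCity, OpenDate --> Branch applies; add {Branch} → now {AcctNo, Balance, Branch, BranchCity, OpenDate}.
No further FD applies.

{AcctNo, Balance, Branch, BranchCity, OpenDate}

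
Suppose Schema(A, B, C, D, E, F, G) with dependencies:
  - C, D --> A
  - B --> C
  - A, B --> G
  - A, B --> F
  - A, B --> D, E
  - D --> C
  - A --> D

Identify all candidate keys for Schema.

{A, B}, {B, D}

{B} never appears on the right of any FD, so every key must include it.
{A, B} is a candidate key since {A, B}⁺ = {A, B, C, D, E, F, G} covers every attribute.
{B, D} is a candidate key since {B, D}⁺ = {A, B, C, D, E, F, G} covers every attribute.
No proper subset of any of these is a key, and no other minimal superkey exists.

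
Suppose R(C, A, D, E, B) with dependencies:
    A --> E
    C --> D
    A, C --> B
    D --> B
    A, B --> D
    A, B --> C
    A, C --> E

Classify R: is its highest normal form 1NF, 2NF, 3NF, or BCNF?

1NF

Candidate keys: {A, B}, {A, C}, {A, D}. Prime attributes: {A, B, C, D}.
A --> E breaks BCNF: {A}⁺ = {A, E}, so {A} is not a superkey.
A --> E determines the non-prime attribute {E} from a non-superkey — 3NF is violated.
{A} is a proper subset of the key {A, B}, and {A}⁺ contains the non-prime attribute {E} — a partial dependency, so 2NF is violated.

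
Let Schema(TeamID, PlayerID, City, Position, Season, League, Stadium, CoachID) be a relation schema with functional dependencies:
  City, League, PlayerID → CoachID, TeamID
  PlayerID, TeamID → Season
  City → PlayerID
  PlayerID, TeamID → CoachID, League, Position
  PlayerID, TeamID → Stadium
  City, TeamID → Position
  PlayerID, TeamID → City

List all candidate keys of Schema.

{City, League}⁺ = {City, CoachID, League, PlayerID, Position, Season, Stadium, TeamID}, which is every attribute, so {City, League} is a candidate key.
{City, TeamID}⁺ = {City, CoachID, League, PlayerID, Position, Season, Stadium, TeamID}, which is every attribute, so {City, TeamID} is a candidate key.
{PlayerID, TeamID}⁺ = {City, CoachID, League, PlayerID, Position, Season, Stadium, TeamID}, which is every attribute, so {PlayerID, TeamID} is a candidate key.
These are minimal and exhaustive — every other superkey contains one of them.

{City, League}, {City, TeamID}, {PlayerID, TeamID}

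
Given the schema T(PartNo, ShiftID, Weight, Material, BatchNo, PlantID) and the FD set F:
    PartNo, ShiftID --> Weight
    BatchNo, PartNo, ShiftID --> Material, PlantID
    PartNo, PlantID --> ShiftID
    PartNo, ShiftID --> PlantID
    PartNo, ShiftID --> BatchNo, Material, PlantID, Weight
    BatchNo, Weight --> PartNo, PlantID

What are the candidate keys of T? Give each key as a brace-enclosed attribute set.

Closure of {BatchNo, Weight} is {BatchNo, Material, PartNo, PlantID, ShiftID, Weight}, the whole schema; {BatchNo, Weight} is a candidate key.
Closure of {PartNo, PlantID} is {BatchNo, Material, PartNo, PlantID, ShiftID, Weight}, the whole schema; {PartNo, PlantID} is a candidate key.
Closure of {PartNo, ShiftID} is {BatchNo, Material, PartNo, PlantID, ShiftID, Weight}, the whole schema; {PartNo, ShiftID} is a candidate key.
Any other superkey properly contains one of these, so there are no further candidate keys.

{BatchNo, Weight}, {PartNo, PlantID}, {PartNo, ShiftID}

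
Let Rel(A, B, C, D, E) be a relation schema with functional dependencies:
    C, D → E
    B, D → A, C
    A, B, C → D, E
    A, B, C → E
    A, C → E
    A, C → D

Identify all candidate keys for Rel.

{A, B, C}, {B, D}

{B} never appears on the right of any FD, so every key must include it.
{B, D}⁺ = {A, B, C, D, E} — all of the relation — so {B, D} is a candidate key.
{A, B, C}⁺ = {A, B, C, D, E} — all of the relation — so {A, B, C} is a candidate key.
No proper subset of any of these is a key, and no other minimal superkey exists.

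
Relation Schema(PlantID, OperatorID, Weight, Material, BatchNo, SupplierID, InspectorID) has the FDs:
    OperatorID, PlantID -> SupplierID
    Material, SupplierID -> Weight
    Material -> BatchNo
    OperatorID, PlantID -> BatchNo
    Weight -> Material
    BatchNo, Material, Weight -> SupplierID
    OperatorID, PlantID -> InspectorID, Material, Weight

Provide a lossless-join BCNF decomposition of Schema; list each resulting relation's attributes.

{BatchNo, Material}; {InspectorID, Material, OperatorID, PlantID, SupplierID}; {Material, SupplierID, Weight}

Candidate key of the original relation: {OperatorID, PlantID}.
Within {BatchNo, InspectorID, Material, OperatorID, PlantID, SupplierID, Weight}: {Material, SupplierID}⁺ ∩ {BatchNo, InspectorID, Material, OperatorID, PlantID, SupplierID, Weight} = {BatchNo, Material, SupplierID, Weight}, not the whole set, so Material, SupplierID -> BatchNo, Weight violates BCNF; decompose into {BatchNo, Material, SupplierID, Weight} and {InspectorID, Material, OperatorID, PlantID, SupplierID}.
Within {BatchNo, Material, SupplierID, Weight}: {Material}⁺ ∩ {BatchNo, Material, SupplierID, Weight} = {BatchNo, Material}, not the whole set, so Material -> BatchNo violates BCNF; decompose into {BatchNo, Material} and {Material, SupplierID, Weight}.
{BatchNo, Material} has no BCNF violation.
{Material, SupplierID, Weight} has no BCNF violation.
{InspectorID, Material, OperatorID, PlantID, SupplierID} has no BCNF violation.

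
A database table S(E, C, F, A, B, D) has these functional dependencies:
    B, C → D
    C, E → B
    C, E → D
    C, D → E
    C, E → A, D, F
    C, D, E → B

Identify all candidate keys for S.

No FD produces {C}, so it must be in every candidate key.
{B, C} is a candidate key since {B, C}⁺ = {A, B, C, D, E, F} covers every attribute.
{C, D} is a candidate key since {C, D}⁺ = {A, B, C, D, E, F} covers every attribute.
{C, E} is a candidate key since {C, E}⁺ = {A, B, C, D, E, F} covers every attribute.
No proper subset of any of these is a key, and no other minimal superkey exists.

{B, C}, {C, D}, {C, E}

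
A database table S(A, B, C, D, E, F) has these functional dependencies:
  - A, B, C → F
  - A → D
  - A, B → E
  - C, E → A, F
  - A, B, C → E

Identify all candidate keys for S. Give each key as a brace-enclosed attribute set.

Attributes never on any right-hand side: {B, C} — every candidate key must contain all of them.
Closure of {A, B, C} is {A, B, C, D, E, F}, the whole schema; {A, B, C} is a candidate key.
Closure of {B, C, E} is {A, B, C, D, E, F}, the whole schema; {B, C, E} is a candidate key.
These are minimal and exhaustive — every other superkey contains one of them.

{A, B, C}, {B, C, E}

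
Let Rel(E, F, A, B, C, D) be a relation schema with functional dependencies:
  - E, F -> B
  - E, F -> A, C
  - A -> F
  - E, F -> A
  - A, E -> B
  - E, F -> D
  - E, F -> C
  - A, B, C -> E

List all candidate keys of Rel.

{A, B, C}, {A, E}, {E, F}

Closure of {A, E} is {A, B, C, D, E, F}, the whole schema; {A, E} is a candidate key.
Closure of {E, F} is {A, B, C, D, E, F}, the whole schema; {E, F} is a candidate key.
Closure of {A, B, C} is {A, B, C, D, E, F}, the whole schema; {A, B, C} is a candidate key.
Any other superkey properly contains one of these, so there are no further candidate keys.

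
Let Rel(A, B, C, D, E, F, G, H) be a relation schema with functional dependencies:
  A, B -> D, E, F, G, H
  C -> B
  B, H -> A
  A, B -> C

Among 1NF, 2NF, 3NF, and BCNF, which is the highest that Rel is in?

Candidate keys: {A, B}, {A, C}, {B, H}, {C, H}. Prime attributes: {A, B, C, H}.
For C -> B we have {C}⁺ = {B, C}; {C} is not a superkey, so BCNF fails.
Its right-hand attributes {B} are all prime, as are those of every other non-superkey FD — the relation is in 3NF.

3NF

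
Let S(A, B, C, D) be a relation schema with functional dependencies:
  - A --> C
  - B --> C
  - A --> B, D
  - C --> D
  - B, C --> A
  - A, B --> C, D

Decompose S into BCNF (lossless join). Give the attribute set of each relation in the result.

{A, B, C}; {C, D}

Candidate keys of the original relation: {A}, {B}.
{A, B, C, D}: {C} determines {C, D} here but is not a superkey — split on C --> D, giving {C, D} and {A, B, C}.
{C, D}: every determinant is a superkey — BCNF.
{A, B, C}: every determinant is a superkey — BCNF.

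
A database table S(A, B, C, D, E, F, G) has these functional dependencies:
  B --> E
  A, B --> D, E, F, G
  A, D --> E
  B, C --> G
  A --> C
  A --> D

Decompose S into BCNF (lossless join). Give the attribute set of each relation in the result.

Candidate key of the original relation: {A, B}.
Within {A, B, C, D, E, F, G}: {B}⁺ ∩ {A, B, C, D, E, F, G} = {B, E}, not the whole set, so B --> E violates BCNF; decompose into {B, E} and {A, B, C, D, F, G}.
{B, E} is in BCNF.
Within {A, B, C, D, F, G}: {A, D}⁺ ∩ {A, B, C, D, F, G} = {A, C, D}, not the whole set, so A, D --> C violates BCNF; decompose into {A, C, D} and {A, B, D, F, G}.
{A, C, D} is in BCNF.
Within {A, B, D, F, G}: {A}⁺ ∩ {A, B, D, F, G} = {A, D}, not the whole set, so A --> D violates BCNF; decompose into {A, D} and {A, B, F, G}.
{A, D} is in BCNF.
{A, B, F, G} is in BCNF.

{A, B, F, G}; {A, C, D}; {B, E}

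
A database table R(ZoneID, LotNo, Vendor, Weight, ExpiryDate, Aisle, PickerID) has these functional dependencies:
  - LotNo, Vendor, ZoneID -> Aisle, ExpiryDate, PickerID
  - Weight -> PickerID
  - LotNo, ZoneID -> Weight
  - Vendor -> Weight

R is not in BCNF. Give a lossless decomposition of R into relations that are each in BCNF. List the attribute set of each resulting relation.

Candidate key of the original relation: {LotNo, Vendor, ZoneID}.
{Aisle, ExpiryDate, LotNo, PickerID, Vendor, Weight, ZoneID}: {Weight} determines {PickerID, Weight} here but is not a superkey — split on Weight -> PickerID, giving {PickerID, Weight} and {Aisle, ExpiryDate, LotNo, Vendor, Weight, ZoneID}.
{PickerID, Weight} has no BCNF violation.
{Aisle, ExpiryDate, LotNo, Vendor, Weight, ZoneID}: {LotNo, ZoneID} determines {LotNo, Weight, ZoneID} here but is not a superkey — split on LotNo, ZoneID -> Weight, giving {LotNo, Weight, ZoneID} and {Aisle, ExpiryDate, LotNo, Vendor, ZoneID}.
{LotNo, Weight, ZoneID} has no BCNF violation.
{Aisle, ExpiryDate, LotNo, Vendor, ZoneID} has no BCNF violation.

{Aisle, ExpiryDate, LotNo, Vendor, ZoneID}; {LotNo, Weight, ZoneID}; {PickerID, Weight}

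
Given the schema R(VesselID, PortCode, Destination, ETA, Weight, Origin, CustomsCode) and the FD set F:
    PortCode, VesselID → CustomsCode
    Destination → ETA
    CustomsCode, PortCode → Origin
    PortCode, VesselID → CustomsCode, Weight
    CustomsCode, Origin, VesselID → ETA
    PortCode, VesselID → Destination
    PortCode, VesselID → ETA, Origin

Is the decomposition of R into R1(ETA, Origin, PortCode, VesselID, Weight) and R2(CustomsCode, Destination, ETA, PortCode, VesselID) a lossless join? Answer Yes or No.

Common attributes: {ETA, PortCode, VesselID}; their closure is {CustomsCode, Destination, ETA, Origin, PortCode, VesselID, Weight}.
Since R1 ⊆ {CustomsCode, Destination, ETA, Origin, PortCode, VesselID, Weight}, the intersection is a superkey of R1; the decomposition is lossless.

Yes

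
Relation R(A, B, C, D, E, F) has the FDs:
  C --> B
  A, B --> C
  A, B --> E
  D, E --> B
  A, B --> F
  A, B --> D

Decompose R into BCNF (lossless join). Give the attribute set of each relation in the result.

{A, C, D, E, F}; {B, C}

Candidate keys of the original relation: {A, B}, {A, C}, {A, D, E}.
Within {A, B, C, D, E, F}: {C}⁺ ∩ {A, B, C, D, E, F} = {B, C}, not the whole set, so C --> B violates BCNF; decompose into {B, C} and {A, C, D, E, F}.
{B, C} has no BCNF violation.
{A, C, D, E, F} has no BCNF violation.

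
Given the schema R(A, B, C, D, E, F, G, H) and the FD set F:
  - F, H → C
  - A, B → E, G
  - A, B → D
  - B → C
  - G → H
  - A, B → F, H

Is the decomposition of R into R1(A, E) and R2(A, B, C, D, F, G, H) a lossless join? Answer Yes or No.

No

R1 ∩ R2 = {A}; its closure under F is {A}.
Neither R1 nor R2 is contained in that closure, so the decomposition is lossy.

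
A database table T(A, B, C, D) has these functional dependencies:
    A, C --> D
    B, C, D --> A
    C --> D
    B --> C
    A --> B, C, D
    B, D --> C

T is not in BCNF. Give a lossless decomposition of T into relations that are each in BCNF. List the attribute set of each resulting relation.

{A, B, C}; {C, D}

Candidate keys of the original relation: {A}, {B}.
Within {A, B, C, D}: {C}⁺ ∩ {A, B, C, D} = {C, D}, not the whole set, so C --> D violates BCNF; decompose into {C, D} and {A, B, C}.
{C, D} has no BCNF violation.
{A, B, C} has no BCNF violation.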